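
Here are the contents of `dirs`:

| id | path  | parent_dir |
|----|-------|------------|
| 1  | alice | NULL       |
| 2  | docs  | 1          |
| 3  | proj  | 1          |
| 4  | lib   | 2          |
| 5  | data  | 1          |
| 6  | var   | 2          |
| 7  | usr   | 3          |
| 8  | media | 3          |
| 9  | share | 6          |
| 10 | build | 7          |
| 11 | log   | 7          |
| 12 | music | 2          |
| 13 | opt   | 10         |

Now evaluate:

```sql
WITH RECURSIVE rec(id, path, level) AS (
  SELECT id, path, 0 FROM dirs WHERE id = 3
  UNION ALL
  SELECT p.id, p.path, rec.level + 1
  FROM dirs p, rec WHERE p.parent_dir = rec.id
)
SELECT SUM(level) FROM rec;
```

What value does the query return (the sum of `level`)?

Base: id=3 (proj) at level 0.
Iteration 1: rows with parent_dir in {3} -> usr (id 7, level 1), media (id 8, level 1).
Iteration 2: rows with parent_dir in {7,8} -> build (id 10, level 2), log (id 11, level 2).
Iteration 3: rows with parent_dir in {10,11} -> opt (id 13, level 3).
Iteration 4: no rows with parent_dir in {13}; recursion stops.
SUM(level) = 0 + 1 + 1 + 2 + 2 + 3 = 9.

9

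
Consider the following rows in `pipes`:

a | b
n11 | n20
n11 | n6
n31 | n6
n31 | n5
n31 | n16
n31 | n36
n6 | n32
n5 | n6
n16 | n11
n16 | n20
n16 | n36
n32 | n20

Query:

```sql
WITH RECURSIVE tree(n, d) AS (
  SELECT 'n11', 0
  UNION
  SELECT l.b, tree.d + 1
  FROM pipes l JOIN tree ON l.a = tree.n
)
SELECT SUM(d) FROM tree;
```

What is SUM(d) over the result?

7

Base: (n11, d=0).
Iteration 1: edges from {n11} -> (n20, d=1), (n6, d=1).
Iteration 2: edges from {n20,n6} -> (n32, d=2).
Iteration 3: edges from {n32} -> (n20, d=3).
Iteration 4: no outgoing edges from {n20}; recursion stops.
SUM(d) = 0 + 1 + 1 + 2 + 3 = 7.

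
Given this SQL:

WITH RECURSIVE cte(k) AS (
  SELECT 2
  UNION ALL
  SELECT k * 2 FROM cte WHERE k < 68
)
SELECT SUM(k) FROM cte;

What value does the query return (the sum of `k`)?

254

Base: k=2.
Iteration 1: 2 < 68 holds -> k = 2 * 2 = 4.
Iteration 2: 4 < 68 holds -> k = 4 * 2 = 8.
Iteration 3: 8 < 68 holds -> k = 8 * 2 = 16.
Iteration 4: 16 < 68 holds -> k = 16 * 2 = 32.
Iteration 5: 32 < 68 holds -> k = 32 * 2 = 64.
Iteration 6: 64 < 68 holds -> k = 64 * 2 = 128.
Iteration 7: 128 < 68 fails; recursion stops.
SUM(k) = 2 + 4 + 8 + 16 + 32 + 64 + 128 = 254.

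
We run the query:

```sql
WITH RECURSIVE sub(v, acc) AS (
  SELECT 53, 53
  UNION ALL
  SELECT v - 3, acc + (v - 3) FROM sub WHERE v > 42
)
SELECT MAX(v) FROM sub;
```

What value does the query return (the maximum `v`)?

53

Base: v=53, acc=53.
Iteration 1: 53 > 42 holds -> v = 53 - 3 = 50, acc = 53 + 50 = 103.
Iteration 2: 50 > 42 holds -> v = 50 - 3 = 47, acc = 103 + 47 = 150.
Iteration 3: 47 > 42 holds -> v = 47 - 3 = 44, acc = 150 + 44 = 194.
Iteration 4: 44 > 42 holds -> v = 44 - 3 = 41, acc = 194 + 41 = 235.
Iteration 5: 41 > 42 fails; recursion stops.
v values: 53, 50, 47, 44, 41; the maximum is 53.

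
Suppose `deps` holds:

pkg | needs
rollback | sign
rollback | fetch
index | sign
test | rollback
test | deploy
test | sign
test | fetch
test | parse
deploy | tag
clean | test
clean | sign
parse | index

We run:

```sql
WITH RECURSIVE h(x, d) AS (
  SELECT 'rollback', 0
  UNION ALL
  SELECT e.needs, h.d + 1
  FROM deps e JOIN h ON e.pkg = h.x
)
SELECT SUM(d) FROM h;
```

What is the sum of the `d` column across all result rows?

Base: (rollback, d=0).
Iteration 1: edges from {rollback} -> (fetch, d=1), (sign, d=1).
Iteration 2: no outgoing edges from {fetch,sign}; recursion stops.
SUM(d) = 0 + 1 + 1 = 2.

2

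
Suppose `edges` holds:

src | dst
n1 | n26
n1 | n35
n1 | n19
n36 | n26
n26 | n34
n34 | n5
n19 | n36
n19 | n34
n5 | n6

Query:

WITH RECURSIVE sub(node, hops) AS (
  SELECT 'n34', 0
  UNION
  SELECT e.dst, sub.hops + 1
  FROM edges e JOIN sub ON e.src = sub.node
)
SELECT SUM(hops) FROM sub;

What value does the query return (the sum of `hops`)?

Base: (n34, hops=0).
Iteration 1: edges from {n34} -> (n5, hops=1).
Iteration 2: edges from {n5} -> (n6, hops=2).
Iteration 3: no outgoing edges from {n6}; recursion stops.
SUM(hops) = 0 + 1 + 2 = 3.

3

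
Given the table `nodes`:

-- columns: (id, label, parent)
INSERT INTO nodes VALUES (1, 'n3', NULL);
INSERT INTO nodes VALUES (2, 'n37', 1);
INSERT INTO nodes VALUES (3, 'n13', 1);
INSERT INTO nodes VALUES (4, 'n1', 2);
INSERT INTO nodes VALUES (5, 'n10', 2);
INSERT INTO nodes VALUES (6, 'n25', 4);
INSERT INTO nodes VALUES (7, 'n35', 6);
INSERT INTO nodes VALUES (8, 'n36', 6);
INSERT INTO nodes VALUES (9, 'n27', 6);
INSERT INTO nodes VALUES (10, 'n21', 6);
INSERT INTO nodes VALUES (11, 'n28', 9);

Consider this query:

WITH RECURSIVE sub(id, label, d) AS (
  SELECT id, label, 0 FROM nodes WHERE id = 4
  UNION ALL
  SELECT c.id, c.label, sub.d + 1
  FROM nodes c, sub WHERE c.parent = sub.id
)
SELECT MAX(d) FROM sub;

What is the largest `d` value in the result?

Base: id=4 (n1) at d 0.
Iteration 1: rows with parent in {4} -> n25 (id 6, d 1).
Iteration 2: rows with parent in {6} -> n35 (id 7, d 2), n36 (id 8, d 2), n27 (id 9, d 2), n21 (id 10, d 2).
Iteration 3: rows with parent in {7,8,9,10} -> n28 (id 11, d 3).
Iteration 4: no rows with parent in {11}; recursion stops.
d values: 0, 1, 2, 2, 2, 2, 3; the maximum is 3.

3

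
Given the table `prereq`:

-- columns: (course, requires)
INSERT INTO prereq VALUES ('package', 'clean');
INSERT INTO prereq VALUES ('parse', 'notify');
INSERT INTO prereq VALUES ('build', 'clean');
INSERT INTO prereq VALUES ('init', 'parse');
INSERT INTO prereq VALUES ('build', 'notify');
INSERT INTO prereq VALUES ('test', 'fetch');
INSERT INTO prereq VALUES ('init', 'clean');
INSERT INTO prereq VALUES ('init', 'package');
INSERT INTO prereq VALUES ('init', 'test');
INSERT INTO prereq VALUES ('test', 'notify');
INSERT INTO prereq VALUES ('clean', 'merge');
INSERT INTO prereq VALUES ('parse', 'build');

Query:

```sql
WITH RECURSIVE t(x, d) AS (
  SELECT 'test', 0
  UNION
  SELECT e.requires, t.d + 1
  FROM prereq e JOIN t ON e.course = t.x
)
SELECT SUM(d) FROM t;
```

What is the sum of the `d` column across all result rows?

2

Base: (test, d=0).
Iteration 1: edges from {test} -> (fetch, d=1), (notify, d=1).
Iteration 2: no outgoing edges from {fetch,notify}; recursion stops.
SUM(d) = 0 + 1 + 1 = 2.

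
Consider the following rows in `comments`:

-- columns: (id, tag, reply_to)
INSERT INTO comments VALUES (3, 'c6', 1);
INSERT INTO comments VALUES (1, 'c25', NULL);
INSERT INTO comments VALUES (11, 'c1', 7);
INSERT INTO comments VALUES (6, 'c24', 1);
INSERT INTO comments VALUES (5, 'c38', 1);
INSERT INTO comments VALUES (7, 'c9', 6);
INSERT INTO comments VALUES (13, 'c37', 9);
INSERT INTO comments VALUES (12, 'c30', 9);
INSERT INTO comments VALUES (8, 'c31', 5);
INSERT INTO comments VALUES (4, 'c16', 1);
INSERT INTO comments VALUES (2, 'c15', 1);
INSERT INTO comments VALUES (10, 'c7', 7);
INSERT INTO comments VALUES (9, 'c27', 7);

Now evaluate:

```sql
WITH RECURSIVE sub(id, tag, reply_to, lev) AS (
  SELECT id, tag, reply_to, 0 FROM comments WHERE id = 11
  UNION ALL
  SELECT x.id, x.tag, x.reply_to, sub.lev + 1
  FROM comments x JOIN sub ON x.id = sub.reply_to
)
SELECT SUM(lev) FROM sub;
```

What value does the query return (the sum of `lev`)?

Base: id=11 (c1), reply_to=7, lev 0.
Iteration 1: join on id=7 -> c9 (id 7, reply_to=6, lev 1).
Iteration 2: join on id=6 -> c24 (id 6, reply_to=1, lev 2).
Iteration 3: join on id=1 -> c25 (id 1, reply_to=NULL, lev 3).
Iteration 4: reply_to is NULL; no match; recursion stops.
SUM(lev) = 0 + 1 + 2 + 3 = 6.

6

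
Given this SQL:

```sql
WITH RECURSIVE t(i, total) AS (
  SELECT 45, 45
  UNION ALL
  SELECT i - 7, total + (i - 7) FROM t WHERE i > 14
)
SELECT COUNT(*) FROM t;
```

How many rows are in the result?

6

Base: i=45, total=45.
Iteration 1: 45 > 14 holds -> i = 45 - 7 = 38, total = 45 + 38 = 83.
Iteration 2: 38 > 14 holds -> i = 38 - 7 = 31, total = 83 + 31 = 114.
Iteration 3: 31 > 14 holds -> i = 31 - 7 = 24, total = 114 + 24 = 138.
Iteration 4: 24 > 14 holds -> i = 24 - 7 = 17, total = 138 + 17 = 155.
Iteration 5: 17 > 14 holds -> i = 17 - 7 = 10, total = 155 + 10 = 165.
Iteration 6: 10 > 14 fails; recursion stops.
Total rows emitted: 6.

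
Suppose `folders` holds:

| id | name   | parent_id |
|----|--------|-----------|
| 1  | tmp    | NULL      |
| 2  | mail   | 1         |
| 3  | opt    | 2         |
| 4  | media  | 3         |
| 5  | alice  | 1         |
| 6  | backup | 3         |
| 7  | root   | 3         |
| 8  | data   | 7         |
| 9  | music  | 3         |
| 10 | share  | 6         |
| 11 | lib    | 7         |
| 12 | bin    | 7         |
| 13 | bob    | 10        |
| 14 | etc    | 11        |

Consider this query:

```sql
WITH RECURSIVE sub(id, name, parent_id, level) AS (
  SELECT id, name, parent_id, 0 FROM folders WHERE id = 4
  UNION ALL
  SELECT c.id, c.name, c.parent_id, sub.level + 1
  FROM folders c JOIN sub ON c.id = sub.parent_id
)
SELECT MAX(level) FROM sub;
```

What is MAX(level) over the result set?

3

Base: id=4 (media), parent_id=3, level 0.
Iteration 1: join on id=3 -> opt (id 3, parent_id=2, level 1).
Iteration 2: join on id=2 -> mail (id 2, parent_id=1, level 2).
Iteration 3: join on id=1 -> tmp (id 1, parent_id=NULL, level 3).
Iteration 4: parent_id is NULL; no match; recursion stops.
level values: 0, 1, 2, 3; the maximum is 3.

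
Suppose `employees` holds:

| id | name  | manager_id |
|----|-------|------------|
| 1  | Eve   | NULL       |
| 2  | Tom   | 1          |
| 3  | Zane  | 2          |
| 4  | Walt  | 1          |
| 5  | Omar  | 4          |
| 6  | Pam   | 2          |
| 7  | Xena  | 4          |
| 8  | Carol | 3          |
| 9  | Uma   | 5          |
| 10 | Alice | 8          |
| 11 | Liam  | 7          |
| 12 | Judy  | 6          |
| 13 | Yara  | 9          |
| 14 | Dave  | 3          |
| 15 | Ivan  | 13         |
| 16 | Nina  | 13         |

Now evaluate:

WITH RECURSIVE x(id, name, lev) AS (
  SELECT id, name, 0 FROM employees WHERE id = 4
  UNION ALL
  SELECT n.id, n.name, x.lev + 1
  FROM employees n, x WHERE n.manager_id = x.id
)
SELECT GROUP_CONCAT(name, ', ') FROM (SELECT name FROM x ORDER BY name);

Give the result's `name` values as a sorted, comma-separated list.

Base: id=4 (Walt) at lev 0.
Iteration 1: rows with manager_id in {4} -> Omar (id 5, lev 1), Xena (id 7, lev 1).
Iteration 2: rows with manager_id in {5,7} -> Uma (id 9, lev 2), Liam (id 11, lev 2).
Iteration 3: rows with manager_id in {9,11} -> Yara (id 13, lev 3).
Iteration 4: rows with manager_id in {13} -> Ivan (id 15, lev 4), Nina (id 16, lev 4).
Iteration 5: no rows with manager_id in {15,16}; recursion stops.

Ivan, Liam, Nina, Omar, Uma, Walt, Xena, Yara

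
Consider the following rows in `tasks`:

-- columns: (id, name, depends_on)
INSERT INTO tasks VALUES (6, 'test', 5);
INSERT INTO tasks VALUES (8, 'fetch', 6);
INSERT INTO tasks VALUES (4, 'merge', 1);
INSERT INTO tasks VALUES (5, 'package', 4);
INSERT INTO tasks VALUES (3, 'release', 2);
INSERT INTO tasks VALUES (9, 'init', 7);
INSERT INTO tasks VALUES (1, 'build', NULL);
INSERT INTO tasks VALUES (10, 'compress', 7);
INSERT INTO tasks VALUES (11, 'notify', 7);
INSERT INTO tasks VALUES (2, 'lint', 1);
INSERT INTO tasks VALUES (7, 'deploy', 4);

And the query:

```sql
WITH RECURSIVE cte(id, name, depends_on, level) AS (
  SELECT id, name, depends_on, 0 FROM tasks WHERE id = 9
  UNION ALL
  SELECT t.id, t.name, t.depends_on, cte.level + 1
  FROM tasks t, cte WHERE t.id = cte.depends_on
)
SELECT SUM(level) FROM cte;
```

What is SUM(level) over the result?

Base: id=9 (init), depends_on=7, level 0.
Iteration 1: join on id=7 -> deploy (id 7, depends_on=4, level 1).
Iteration 2: join on id=4 -> merge (id 4, depends_on=1, level 2).
Iteration 3: join on id=1 -> build (id 1, depends_on=NULL, level 3).
Iteration 4: depends_on is NULL; no match; recursion stops.
SUM(level) = 0 + 1 + 2 + 3 = 6.

6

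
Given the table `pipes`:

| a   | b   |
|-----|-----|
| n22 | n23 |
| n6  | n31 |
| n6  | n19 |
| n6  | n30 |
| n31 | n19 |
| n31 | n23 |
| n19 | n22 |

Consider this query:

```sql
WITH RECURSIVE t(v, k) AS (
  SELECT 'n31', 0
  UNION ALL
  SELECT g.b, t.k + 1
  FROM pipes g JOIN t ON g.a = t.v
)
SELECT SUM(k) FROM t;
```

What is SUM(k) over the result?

Base: (n31, k=0).
Iteration 1: edges from {n31} -> (n19, k=1), (n23, k=1).
Iteration 2: edges from {n19,n23} -> (n22, k=2).
Iteration 3: edges from {n22} -> (n23, k=3).
Iteration 4: no outgoing edges from {n23}; recursion stops.
SUM(k) = 0 + 1 + 1 + 2 + 3 = 7.

7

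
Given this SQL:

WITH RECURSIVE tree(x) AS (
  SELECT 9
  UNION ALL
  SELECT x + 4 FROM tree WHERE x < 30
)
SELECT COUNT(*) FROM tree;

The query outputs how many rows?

7

Base: x=9.
Iteration 1: 9 < 30 holds -> x = 9 + 4 = 13.
Iteration 2: 13 < 30 holds -> x = 13 + 4 = 17.
Iteration 3: 17 < 30 holds -> x = 17 + 4 = 21.
Iteration 4: 21 < 30 holds -> x = 21 + 4 = 25.
Iteration 5: 25 < 30 holds -> x = 25 + 4 = 29.
Iteration 6: 29 < 30 holds -> x = 29 + 4 = 33.
Iteration 7: 33 < 30 fails; recursion stops.
Total rows emitted: 7.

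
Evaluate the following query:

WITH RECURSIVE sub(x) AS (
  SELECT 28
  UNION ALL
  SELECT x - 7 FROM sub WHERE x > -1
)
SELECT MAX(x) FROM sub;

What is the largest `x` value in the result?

Base: x=28.
Iteration 1: 28 > -1 holds -> x = 28 - 7 = 21.
Iteration 2: 21 > -1 holds -> x = 21 - 7 = 14.
Iteration 3: 14 > -1 holds -> x = 14 - 7 = 7.
Iteration 4: 7 > -1 holds -> x = 7 - 7 = 0.
Iteration 5: 0 > -1 holds -> x = 0 - 7 = -7.
Iteration 6: -7 > -1 fails; recursion stops.
x values: 28, 21, 14, 7, 0, -7; the maximum is 28.

28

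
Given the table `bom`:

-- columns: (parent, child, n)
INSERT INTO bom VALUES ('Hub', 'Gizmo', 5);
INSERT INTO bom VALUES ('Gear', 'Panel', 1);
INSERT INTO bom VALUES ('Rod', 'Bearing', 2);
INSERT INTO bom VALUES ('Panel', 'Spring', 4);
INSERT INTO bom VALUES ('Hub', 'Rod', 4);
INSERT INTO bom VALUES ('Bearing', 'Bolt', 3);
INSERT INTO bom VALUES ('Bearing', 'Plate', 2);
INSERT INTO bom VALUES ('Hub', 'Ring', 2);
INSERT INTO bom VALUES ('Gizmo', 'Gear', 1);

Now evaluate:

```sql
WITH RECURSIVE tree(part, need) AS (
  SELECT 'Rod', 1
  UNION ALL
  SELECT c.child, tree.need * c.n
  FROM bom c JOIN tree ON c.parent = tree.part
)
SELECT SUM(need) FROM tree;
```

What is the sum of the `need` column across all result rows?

13

Base: (Rod, need=1).
Iteration 1: components of {Rod} -> Bearing = 1*2 = 2.
Iteration 2: components of {Bearing} -> Bolt = 2*3 = 6, Plate = 2*2 = 4.
Iteration 3: no further components; recursion stops.
SUM(need) = 1 + 2 + 4 + 6 = 13.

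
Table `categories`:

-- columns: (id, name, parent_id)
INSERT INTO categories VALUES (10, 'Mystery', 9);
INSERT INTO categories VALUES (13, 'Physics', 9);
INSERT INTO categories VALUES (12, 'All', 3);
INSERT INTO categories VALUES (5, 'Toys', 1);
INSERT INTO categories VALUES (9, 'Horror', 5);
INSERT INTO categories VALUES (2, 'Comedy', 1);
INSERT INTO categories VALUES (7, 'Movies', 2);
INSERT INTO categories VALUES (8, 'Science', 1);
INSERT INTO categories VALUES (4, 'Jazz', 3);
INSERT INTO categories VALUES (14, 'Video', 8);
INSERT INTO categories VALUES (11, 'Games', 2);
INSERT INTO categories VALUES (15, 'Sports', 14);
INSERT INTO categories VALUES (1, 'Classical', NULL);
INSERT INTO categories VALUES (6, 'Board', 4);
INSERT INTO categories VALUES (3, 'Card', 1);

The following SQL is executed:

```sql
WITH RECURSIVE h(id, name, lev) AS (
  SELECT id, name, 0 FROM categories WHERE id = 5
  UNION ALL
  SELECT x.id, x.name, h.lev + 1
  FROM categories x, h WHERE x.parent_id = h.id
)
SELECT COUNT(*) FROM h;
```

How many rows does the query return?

Base: id=5 (Toys) at lev 0.
Iteration 1: rows with parent_id in {5} -> Horror (id 9, lev 1).
Iteration 2: rows with parent_id in {9} -> Mystery (id 10, lev 2), Physics (id 13, lev 2).
Iteration 3: no rows with parent_id in {10,13}; recursion stops.
Total rows emitted: 4.

4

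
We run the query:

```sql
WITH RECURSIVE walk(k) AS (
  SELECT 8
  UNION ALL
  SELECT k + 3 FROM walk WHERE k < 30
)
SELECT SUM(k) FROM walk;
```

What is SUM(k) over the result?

Base: k=8.
Iteration 1: 8 < 30 holds -> k = 8 + 3 = 11.
Iteration 2: 11 < 30 holds -> k = 11 + 3 = 14.
Iteration 3: 14 < 30 holds -> k = 14 + 3 = 17.
Iteration 4: 17 < 30 holds -> k = 17 + 3 = 20.
Iteration 5: 20 < 30 holds -> k = 20 + 3 = 23.
Iteration 6: 23 < 30 holds -> k = 23 + 3 = 26.
Iteration 7: 26 < 30 holds -> k = 26 + 3 = 29.
Iteration 8: 29 < 30 holds -> k = 29 + 3 = 32.
Iteration 9: 32 < 30 fails; recursion stops.
SUM(k) = 8 + 11 + 14 + 17 + 20 + 23 + 26 + 29 + 32 = 180.

180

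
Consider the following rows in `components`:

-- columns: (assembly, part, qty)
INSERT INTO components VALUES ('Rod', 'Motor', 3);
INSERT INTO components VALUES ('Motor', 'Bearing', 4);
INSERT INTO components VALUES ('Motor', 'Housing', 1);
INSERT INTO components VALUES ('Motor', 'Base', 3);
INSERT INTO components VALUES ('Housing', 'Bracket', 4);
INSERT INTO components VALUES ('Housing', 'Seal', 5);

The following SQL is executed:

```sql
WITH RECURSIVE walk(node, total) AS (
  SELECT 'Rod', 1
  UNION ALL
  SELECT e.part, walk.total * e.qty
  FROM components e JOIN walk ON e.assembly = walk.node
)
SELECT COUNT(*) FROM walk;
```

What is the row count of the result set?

7

Base: (Rod, total=1).
Iteration 1: components of {Rod} -> Motor = 1*3 = 3.
Iteration 2: components of {Motor} -> Base = 3*3 = 9, Bearing = 3*4 = 12, Housing = 3*1 = 3.
Iteration 3: components of {Base,Bearing,Housing} -> Bracket = 3*4 = 12, Seal = 3*5 = 15.
Iteration 4: no further components; recursion stops.
Total rows emitted: 7.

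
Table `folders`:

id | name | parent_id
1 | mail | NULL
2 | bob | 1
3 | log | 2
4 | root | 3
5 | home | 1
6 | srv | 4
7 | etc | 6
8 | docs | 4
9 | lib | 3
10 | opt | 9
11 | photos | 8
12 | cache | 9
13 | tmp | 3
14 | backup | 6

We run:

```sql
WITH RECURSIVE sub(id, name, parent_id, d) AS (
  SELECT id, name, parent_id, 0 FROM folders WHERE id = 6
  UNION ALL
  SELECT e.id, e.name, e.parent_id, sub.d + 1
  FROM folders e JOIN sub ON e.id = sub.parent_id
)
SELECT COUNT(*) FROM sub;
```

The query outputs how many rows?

Base: id=6 (srv), parent_id=4, d 0.
Iteration 1: join on id=4 -> root (id 4, parent_id=3, d 1).
Iteration 2: join on id=3 -> log (id 3, parent_id=2, d 2).
Iteration 3: join on id=2 -> bob (id 2, parent_id=1, d 3).
Iteration 4: join on id=1 -> mail (id 1, parent_id=NULL, d 4).
Iteration 5: parent_id is NULL; no match; recursion stops.
Total rows emitted: 5.

5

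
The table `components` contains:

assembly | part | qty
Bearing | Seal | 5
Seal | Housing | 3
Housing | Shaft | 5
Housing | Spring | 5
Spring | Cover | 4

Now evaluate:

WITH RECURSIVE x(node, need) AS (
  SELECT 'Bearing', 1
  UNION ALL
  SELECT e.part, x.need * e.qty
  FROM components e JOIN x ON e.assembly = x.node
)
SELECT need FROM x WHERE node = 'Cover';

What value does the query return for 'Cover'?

Base: (Bearing, need=1).
Iteration 1: components of {Bearing} -> Seal = 1*5 = 5.
Iteration 2: components of {Seal} -> Housing = 5*3 = 15.
Iteration 3: components of {Housing} -> Shaft = 15*5 = 75, Spring = 15*5 = 75.
Iteration 4: components of {Shaft,Spring} -> Cover = 75*4 = 300.
Iteration 5: no further components; recursion stops.

300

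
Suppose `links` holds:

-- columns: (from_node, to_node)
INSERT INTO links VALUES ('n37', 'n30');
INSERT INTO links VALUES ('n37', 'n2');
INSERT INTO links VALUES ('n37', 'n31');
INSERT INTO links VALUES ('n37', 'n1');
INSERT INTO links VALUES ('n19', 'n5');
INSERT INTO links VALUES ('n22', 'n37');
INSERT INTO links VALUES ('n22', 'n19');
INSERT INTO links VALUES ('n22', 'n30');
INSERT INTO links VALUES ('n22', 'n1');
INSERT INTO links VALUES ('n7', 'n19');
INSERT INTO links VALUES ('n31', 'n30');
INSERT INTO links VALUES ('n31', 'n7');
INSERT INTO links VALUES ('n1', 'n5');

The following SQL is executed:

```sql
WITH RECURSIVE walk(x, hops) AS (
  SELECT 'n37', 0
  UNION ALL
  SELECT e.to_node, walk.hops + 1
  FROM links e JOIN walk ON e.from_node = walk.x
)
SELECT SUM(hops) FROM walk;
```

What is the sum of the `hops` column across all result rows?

Base: (n37, hops=0).
Iteration 1: edges from {n37} -> (n1, hops=1), (n2, hops=1), (n30, hops=1), (n31, hops=1).
Iteration 2: edges from {n1,n2,n30,n31} -> (n30, hops=2), (n5, hops=2), (n7, hops=2).
Iteration 3: edges from {n30,n5,n7} -> (n19, hops=3).
Iteration 4: edges from {n19} -> (n5, hops=4).
Iteration 5: no outgoing edges from {n5}; recursion stops.
SUM(hops) = 0 + 1 + 1 + 1 + 1 + 2 + 2 + 2 + 3 + 4 = 17.

17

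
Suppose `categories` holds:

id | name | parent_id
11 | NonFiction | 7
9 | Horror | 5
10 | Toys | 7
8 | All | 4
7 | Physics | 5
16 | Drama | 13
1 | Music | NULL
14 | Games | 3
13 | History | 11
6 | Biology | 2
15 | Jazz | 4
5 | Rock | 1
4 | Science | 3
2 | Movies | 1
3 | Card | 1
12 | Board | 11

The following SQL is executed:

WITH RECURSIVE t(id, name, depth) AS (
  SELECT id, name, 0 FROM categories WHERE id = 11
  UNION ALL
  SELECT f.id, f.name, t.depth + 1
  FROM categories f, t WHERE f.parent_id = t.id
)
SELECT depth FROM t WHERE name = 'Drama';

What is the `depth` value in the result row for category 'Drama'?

2

Base: id=11 (NonFiction) at depth 0.
Iteration 1: rows with parent_id in {11} -> Board (id 12, depth 1), History (id 13, depth 1).
Iteration 2: rows with parent_id in {12,13} -> Drama (id 16, depth 2).
Iteration 3: no rows with parent_id in {16}; recursion stops.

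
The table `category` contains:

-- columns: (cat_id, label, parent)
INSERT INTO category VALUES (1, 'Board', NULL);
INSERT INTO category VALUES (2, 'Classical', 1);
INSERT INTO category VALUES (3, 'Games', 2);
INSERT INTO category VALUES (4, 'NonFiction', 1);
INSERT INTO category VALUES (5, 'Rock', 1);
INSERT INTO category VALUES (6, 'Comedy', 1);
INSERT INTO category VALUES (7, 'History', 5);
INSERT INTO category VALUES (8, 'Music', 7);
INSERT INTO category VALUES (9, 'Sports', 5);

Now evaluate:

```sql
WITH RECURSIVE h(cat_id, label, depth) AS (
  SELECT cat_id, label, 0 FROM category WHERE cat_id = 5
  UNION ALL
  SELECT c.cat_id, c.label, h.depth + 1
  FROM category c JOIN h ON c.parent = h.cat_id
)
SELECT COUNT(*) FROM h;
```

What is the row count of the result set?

Base: cat_id=5 (Rock) at depth 0.
Iteration 1: rows with parent in {5} -> History (id 7, depth 1), Sports (id 9, depth 1).
Iteration 2: rows with parent in {7,9} -> Music (id 8, depth 2).
Iteration 3: no rows with parent in {8}; recursion stops.
Total rows emitted: 4.

4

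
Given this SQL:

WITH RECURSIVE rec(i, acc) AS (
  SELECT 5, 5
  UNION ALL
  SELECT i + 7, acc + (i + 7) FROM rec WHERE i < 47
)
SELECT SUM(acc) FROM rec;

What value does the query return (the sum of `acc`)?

532

Base: i=5, acc=5.
Iteration 1: 5 < 47 holds -> i = 5 + 7 = 12, acc = 5 + 12 = 17.
Iteration 2: 12 < 47 holds -> i = 12 + 7 = 19, acc = 17 + 19 = 36.
Iteration 3: 19 < 47 holds -> i = 19 + 7 = 26, acc = 36 + 26 = 62.
Iteration 4: 26 < 47 holds -> i = 26 + 7 = 33, acc = 62 + 33 = 95.
Iteration 5: 33 < 47 holds -> i = 33 + 7 = 40, acc = 95 + 40 = 135.
Iteration 6: 40 < 47 holds -> i = 40 + 7 = 47, acc = 135 + 47 = 182.
Iteration 7: 47 < 47 fails; recursion stops.
SUM(acc) = 5 + 17 + 36 + 62 + 95 + 135 + 182 = 532.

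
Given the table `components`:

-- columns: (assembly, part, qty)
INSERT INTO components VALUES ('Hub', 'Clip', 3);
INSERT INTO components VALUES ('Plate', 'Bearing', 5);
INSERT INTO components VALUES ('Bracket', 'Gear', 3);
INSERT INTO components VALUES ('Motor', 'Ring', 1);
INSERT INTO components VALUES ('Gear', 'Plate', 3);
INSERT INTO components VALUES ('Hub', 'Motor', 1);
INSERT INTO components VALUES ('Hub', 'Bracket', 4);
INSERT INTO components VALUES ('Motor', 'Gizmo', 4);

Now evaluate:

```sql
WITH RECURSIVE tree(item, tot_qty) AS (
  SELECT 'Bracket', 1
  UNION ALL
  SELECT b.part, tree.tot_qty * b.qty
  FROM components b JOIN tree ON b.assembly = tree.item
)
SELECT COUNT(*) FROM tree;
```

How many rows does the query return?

Base: (Bracket, tot_qty=1).
Iteration 1: components of {Bracket} -> Gear = 1*3 = 3.
Iteration 2: components of {Gear} -> Plate = 3*3 = 9.
Iteration 3: components of {Plate} -> Bearing = 9*5 = 45.
Iteration 4: no further components; recursion stops.
Total rows emitted: 4.

4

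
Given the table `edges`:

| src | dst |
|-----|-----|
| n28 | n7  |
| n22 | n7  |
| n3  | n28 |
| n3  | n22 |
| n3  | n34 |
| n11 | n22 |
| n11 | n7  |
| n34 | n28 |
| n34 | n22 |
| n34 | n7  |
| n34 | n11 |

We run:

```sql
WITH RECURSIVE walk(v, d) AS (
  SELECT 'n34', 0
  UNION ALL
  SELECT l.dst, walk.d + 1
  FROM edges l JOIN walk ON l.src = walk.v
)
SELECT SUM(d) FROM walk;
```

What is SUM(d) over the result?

Base: (n34, d=0).
Iteration 1: edges from {n34} -> (n11, d=1), (n22, d=1), (n28, d=1), (n7, d=1).
Iteration 2: edges from {n11,n22,n28,n7} -> (n22, d=2), (n7, d=2) x3. [UNION ALL keeps all 4 new rows, including repeats]
Iteration 3: edges from {n22,n7} -> (n7, d=3).
Iteration 4: no outgoing edges from {n7}; recursion stops.
SUM(d) = 0 + 1 + 1 + 1 + 1 + 2 + 2 + 2 + 2 + 3 = 15.

15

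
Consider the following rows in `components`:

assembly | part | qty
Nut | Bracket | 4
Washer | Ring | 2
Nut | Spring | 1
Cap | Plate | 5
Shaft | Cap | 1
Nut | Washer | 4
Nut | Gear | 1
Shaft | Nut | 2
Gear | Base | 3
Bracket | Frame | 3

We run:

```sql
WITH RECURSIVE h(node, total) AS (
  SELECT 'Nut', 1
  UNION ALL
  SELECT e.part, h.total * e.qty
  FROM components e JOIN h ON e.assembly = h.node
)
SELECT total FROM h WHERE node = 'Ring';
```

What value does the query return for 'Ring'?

8

Base: (Nut, total=1).
Iteration 1: components of {Nut} -> Bracket = 1*4 = 4, Gear = 1*1 = 1, Spring = 1*1 = 1, Washer = 1*4 = 4.
Iteration 2: components of {Bracket,Gear,Spring,Washer} -> Base = 1*3 = 3, Frame = 4*3 = 12, Ring = 4*2 = 8.
Iteration 3: no further components; recursion stops.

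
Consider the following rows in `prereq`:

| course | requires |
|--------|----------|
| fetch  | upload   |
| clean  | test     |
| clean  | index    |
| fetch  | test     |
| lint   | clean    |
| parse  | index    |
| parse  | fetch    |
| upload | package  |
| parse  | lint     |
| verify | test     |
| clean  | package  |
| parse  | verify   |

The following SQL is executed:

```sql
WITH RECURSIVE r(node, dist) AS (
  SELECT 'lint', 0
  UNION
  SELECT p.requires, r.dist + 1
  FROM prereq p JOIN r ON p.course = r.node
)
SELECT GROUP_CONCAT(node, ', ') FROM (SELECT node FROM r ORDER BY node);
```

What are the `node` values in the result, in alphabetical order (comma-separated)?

clean, index, lint, package, test

Base: (lint, dist=0).
Iteration 1: edges from {lint} -> (clean, dist=1).
Iteration 2: edges from {clean} -> (index, dist=2), (package, dist=2), (test, dist=2).
Iteration 3: no outgoing edges from {index,package,test}; recursion stops.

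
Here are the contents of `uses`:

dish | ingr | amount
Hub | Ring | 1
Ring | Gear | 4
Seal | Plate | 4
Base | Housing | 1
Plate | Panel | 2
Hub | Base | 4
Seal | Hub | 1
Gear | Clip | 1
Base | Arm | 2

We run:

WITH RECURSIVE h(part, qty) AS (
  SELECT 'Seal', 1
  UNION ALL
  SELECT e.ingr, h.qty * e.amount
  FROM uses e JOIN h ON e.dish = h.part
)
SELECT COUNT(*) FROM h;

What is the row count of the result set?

10

Base: (Seal, qty=1).
Iteration 1: components of {Seal} -> Hub = 1*1 = 1, Plate = 1*4 = 4.
Iteration 2: components of {Hub,Plate} -> Base = 1*4 = 4, Panel = 4*2 = 8, Ring = 1*1 = 1.
Iteration 3: components of {Base,Panel,Ring} -> Arm = 4*2 = 8, Gear = 1*4 = 4, Housing = 4*1 = 4.
Iteration 4: components of {Arm,Gear,Housing} -> Clip = 4*1 = 4.
Iteration 5: no further components; recursion stops.
Total rows emitted: 10.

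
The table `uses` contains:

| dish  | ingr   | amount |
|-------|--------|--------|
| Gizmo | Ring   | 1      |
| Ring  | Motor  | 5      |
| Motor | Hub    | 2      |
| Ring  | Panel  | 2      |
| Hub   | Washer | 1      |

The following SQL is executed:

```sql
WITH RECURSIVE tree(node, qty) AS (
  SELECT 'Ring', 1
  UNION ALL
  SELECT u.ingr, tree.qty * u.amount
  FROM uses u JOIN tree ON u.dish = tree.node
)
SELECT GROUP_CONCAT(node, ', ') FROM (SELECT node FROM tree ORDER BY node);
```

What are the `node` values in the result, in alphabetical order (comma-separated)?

Hub, Motor, Panel, Ring, Washer

Base: (Ring, qty=1).
Iteration 1: components of {Ring} -> Motor = 1*5 = 5, Panel = 1*2 = 2.
Iteration 2: components of {Motor,Panel} -> Hub = 5*2 = 10.
Iteration 3: components of {Hub} -> Washer = 10*1 = 10.
Iteration 4: no further components; recursion stops.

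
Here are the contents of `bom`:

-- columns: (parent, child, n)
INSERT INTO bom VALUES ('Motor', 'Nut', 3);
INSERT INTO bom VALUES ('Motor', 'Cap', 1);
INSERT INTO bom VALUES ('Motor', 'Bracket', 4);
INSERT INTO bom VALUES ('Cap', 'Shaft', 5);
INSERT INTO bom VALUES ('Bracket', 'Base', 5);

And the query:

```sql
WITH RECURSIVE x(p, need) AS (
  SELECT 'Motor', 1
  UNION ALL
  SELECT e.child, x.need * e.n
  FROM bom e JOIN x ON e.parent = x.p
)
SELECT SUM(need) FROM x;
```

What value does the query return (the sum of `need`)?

Base: (Motor, need=1).
Iteration 1: components of {Motor} -> Bracket = 1*4 = 4, Cap = 1*1 = 1, Nut = 1*3 = 3.
Iteration 2: components of {Bracket,Cap,Nut} -> Base = 4*5 = 20, Shaft = 1*5 = 5.
Iteration 3: no further components; recursion stops.
SUM(need) = 1 + 1 + 4 + 3 + 5 + 20 = 34.

34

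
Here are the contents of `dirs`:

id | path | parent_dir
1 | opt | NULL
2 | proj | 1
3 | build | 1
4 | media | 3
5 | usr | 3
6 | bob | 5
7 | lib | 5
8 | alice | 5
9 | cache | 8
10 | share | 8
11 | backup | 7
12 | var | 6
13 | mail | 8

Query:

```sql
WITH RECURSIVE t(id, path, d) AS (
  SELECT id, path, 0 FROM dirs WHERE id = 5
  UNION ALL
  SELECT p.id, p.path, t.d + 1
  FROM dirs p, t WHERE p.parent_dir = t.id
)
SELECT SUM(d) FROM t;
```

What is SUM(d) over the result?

Base: id=5 (usr) at d 0.
Iteration 1: rows with parent_dir in {5} -> bob (id 6, d 1), lib (id 7, d 1), alice (id 8, d 1).
Iteration 2: rows with parent_dir in {6,7,8} -> cache (id 9, d 2), share (id 10, d 2), backup (id 11, d 2), var (id 12, d 2), mail (id 13, d 2).
Iteration 3: no rows with parent_dir in {9,10,11,12,13}; recursion stops.
SUM(d) = 0 + 1 + 1 + 1 + 2 + 2 + 2 + 2 + 2 = 13.

13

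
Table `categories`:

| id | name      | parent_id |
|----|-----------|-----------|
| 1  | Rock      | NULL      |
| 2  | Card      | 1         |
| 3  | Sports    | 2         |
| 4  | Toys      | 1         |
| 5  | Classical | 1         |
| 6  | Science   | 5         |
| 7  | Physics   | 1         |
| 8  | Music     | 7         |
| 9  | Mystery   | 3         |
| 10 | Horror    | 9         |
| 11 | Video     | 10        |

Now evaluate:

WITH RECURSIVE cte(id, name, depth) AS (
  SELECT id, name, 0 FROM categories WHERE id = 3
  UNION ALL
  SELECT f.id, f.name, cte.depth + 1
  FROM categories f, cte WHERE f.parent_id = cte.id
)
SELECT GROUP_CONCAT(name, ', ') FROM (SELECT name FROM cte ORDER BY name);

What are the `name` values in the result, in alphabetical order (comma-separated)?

Horror, Mystery, Sports, Video

Base: id=3 (Sports) at depth 0.
Iteration 1: rows with parent_id in {3} -> Mystery (id 9, depth 1).
Iteration 2: rows with parent_id in {9} -> Horror (id 10, depth 2).
Iteration 3: rows with parent_id in {10} -> Video (id 11, depth 3).
Iteration 4: no rows with parent_id in {11}; recursion stops.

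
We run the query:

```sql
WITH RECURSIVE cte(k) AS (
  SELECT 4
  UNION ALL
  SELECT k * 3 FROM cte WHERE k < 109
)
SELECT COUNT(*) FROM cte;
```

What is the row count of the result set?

Base: k=4.
Iteration 1: 4 < 109 holds -> k = 4 * 3 = 12.
Iteration 2: 12 < 109 holds -> k = 12 * 3 = 36.
Iteration 3: 36 < 109 holds -> k = 36 * 3 = 108.
Iteration 4: 108 < 109 holds -> k = 108 * 3 = 324.
Iteration 5: 324 < 109 fails; recursion stops.
Total rows emitted: 5.

5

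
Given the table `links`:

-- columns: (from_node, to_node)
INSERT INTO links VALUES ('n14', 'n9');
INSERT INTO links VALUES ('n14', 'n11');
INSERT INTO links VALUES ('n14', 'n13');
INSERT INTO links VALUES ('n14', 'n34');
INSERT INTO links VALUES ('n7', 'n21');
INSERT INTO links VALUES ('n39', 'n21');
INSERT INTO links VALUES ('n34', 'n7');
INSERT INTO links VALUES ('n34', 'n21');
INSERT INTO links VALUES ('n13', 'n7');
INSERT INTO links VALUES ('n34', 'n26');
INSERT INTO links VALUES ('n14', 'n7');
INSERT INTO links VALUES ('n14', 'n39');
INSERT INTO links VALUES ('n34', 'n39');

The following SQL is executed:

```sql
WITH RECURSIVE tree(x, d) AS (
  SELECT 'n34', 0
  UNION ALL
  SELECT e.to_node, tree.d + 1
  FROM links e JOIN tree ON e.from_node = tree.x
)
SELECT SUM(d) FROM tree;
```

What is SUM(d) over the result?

8

Base: (n34, d=0).
Iteration 1: edges from {n34} -> (n21, d=1), (n26, d=1), (n39, d=1), (n7, d=1).
Iteration 2: edges from {n21,n26,n39,n7} -> (n21, d=2) x2. [UNION ALL keeps all 2 new rows, including repeats]
Iteration 3: no outgoing edges from {n21}; recursion stops.
SUM(d) = 0 + 1 + 1 + 1 + 1 + 2 + 2 = 8.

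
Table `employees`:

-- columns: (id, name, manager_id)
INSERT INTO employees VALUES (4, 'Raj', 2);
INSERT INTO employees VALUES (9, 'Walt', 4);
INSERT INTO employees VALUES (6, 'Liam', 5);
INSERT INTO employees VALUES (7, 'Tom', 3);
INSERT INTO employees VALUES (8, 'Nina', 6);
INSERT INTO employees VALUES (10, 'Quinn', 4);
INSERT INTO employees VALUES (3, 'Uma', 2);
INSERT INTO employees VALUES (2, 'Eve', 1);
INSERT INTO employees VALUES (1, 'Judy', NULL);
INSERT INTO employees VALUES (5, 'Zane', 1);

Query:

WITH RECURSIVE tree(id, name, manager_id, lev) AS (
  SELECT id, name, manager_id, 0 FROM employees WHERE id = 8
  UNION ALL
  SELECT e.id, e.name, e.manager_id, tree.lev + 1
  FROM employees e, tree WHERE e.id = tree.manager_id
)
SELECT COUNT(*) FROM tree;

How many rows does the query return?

Base: id=8 (Nina), manager_id=6, lev 0.
Iteration 1: join on id=6 -> Liam (id 6, manager_id=5, lev 1).
Iteration 2: join on id=5 -> Zane (id 5, manager_id=1, lev 2).
Iteration 3: join on id=1 -> Judy (id 1, manager_id=NULL, lev 3).
Iteration 4: manager_id is NULL; no match; recursion stops.
Total rows emitted: 4.

4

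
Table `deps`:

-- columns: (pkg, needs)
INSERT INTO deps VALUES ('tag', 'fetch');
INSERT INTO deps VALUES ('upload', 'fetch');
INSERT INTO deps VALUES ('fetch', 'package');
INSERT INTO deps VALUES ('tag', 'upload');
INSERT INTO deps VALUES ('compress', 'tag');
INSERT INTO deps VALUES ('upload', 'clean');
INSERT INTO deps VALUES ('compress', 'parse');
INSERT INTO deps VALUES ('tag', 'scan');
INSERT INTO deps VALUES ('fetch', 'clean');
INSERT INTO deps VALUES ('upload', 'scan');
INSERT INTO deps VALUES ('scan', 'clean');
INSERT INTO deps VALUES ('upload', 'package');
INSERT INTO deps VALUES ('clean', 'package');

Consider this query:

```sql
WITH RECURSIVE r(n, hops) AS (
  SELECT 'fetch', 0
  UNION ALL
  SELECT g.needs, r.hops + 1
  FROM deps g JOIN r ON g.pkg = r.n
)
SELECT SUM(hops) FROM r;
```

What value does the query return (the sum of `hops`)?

Base: (fetch, hops=0).
Iteration 1: edges from {fetch} -> (clean, hops=1), (package, hops=1).
Iteration 2: edges from {clean,package} -> (package, hops=2).
Iteration 3: no outgoing edges from {package}; recursion stops.
SUM(hops) = 0 + 1 + 1 + 2 = 4.

4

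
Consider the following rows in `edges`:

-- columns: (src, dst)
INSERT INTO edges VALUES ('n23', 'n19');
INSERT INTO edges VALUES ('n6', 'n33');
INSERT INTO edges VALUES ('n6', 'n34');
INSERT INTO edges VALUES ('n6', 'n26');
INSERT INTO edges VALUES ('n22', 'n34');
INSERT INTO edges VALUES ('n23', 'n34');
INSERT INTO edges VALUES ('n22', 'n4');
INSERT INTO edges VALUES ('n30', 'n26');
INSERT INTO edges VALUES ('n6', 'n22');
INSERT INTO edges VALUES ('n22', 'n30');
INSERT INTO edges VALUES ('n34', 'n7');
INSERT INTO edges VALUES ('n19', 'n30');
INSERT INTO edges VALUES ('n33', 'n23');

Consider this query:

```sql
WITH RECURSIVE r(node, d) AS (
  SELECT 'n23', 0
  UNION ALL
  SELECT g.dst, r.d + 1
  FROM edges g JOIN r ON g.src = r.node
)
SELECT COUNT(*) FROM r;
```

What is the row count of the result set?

Base: (n23, d=0).
Iteration 1: edges from {n23} -> (n19, d=1), (n34, d=1).
Iteration 2: edges from {n19,n34} -> (n30, d=2), (n7, d=2).
Iteration 3: edges from {n30,n7} -> (n26, d=3).
Iteration 4: no outgoing edges from {n26}; recursion stops.
Total rows emitted: 6.

6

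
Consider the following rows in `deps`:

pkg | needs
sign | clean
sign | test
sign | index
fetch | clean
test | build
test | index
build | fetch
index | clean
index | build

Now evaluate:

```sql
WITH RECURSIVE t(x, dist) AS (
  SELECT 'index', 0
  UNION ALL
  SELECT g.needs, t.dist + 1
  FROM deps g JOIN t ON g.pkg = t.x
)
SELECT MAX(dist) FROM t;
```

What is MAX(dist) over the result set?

3

Base: (index, dist=0).
Iteration 1: edges from {index} -> (build, dist=1), (clean, dist=1).
Iteration 2: edges from {build,clean} -> (fetch, dist=2).
Iteration 3: edges from {fetch} -> (clean, dist=3).
Iteration 4: no outgoing edges from {clean}; recursion stops.
dist values: 0, 1, 1, 2, 3; the maximum is 3.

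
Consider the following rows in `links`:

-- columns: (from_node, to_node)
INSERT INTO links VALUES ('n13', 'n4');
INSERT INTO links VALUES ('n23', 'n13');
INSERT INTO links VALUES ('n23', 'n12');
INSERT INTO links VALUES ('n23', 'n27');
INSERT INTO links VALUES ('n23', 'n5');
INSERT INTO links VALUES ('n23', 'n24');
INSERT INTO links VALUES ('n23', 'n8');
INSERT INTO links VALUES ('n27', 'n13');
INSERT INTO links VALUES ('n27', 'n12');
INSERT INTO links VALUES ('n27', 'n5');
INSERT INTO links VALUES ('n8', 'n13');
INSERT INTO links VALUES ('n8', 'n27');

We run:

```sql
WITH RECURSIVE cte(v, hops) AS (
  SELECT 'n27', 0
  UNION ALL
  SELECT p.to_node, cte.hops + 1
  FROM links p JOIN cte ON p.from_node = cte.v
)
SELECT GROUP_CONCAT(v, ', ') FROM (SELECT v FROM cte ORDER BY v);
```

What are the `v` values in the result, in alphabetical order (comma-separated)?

n12, n13, n27, n4, n5

Base: (n27, hops=0).
Iteration 1: edges from {n27} -> (n12, hops=1), (n13, hops=1), (n5, hops=1).
Iteration 2: edges from {n12,n13,n5} -> (n4, hops=2).
Iteration 3: no outgoing edges from {n4}; recursion stops.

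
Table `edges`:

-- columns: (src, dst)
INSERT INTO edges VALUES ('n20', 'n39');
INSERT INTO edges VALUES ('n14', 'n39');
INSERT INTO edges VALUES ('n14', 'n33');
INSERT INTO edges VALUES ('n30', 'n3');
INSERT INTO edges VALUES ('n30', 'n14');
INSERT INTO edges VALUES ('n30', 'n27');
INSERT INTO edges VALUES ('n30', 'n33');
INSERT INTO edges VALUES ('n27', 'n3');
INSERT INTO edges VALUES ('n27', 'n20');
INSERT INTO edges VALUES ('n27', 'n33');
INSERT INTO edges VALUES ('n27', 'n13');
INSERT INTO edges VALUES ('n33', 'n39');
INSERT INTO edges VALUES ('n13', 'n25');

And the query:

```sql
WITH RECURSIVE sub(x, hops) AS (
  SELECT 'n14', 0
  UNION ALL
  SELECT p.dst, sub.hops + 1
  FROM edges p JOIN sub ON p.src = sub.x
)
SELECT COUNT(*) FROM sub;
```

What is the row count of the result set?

Base: (n14, hops=0).
Iteration 1: edges from {n14} -> (n33, hops=1), (n39, hops=1).
Iteration 2: edges from {n33,n39} -> (n39, hops=2).
Iteration 3: no outgoing edges from {n39}; recursion stops.
Total rows emitted: 4.

4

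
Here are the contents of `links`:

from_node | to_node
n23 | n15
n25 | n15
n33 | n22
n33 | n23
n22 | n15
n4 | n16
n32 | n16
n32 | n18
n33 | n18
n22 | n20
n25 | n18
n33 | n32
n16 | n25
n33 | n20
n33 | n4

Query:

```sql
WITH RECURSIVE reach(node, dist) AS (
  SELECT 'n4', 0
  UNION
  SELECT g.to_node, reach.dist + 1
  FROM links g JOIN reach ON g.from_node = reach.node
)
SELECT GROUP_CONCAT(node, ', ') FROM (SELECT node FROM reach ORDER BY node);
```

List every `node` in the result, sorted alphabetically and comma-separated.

n15, n16, n18, n25, n4

Base: (n4, dist=0).
Iteration 1: edges from {n4} -> (n16, dist=1).
Iteration 2: edges from {n16} -> (n25, dist=2).
Iteration 3: edges from {n25} -> (n15, dist=3), (n18, dist=3).
Iteration 4: no outgoing edges from {n15,n18}; recursion stops.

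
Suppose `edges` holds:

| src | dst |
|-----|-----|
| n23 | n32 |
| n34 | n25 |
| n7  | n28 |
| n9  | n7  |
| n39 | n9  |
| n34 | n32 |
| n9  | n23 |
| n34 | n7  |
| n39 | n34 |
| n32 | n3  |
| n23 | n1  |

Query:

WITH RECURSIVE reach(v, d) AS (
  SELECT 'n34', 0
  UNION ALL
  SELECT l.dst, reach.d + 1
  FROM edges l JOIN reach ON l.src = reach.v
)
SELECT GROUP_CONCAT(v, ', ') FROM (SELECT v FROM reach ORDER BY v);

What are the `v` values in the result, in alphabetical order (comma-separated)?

Base: (n34, d=0).
Iteration 1: edges from {n34} -> (n25, d=1), (n32, d=1), (n7, d=1).
Iteration 2: edges from {n25,n32,n7} -> (n28, d=2), (n3, d=2).
Iteration 3: no outgoing edges from {n28,n3}; recursion stops.

n25, n28, n3, n32, n34, n7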